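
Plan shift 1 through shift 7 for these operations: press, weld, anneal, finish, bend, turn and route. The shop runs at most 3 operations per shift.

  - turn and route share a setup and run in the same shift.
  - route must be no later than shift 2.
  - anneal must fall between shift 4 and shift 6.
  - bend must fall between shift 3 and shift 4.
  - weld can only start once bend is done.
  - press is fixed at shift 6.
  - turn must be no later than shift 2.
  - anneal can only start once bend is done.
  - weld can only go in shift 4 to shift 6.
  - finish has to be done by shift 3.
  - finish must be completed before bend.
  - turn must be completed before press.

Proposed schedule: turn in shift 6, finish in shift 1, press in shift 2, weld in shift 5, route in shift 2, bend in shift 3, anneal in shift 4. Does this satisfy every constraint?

press is fixed at shift 6 — violated.
bend must fall between shift 3 and shift 4 — holds.
turn must be completed before press — violated.
weld can only start once bend is done — holds.
finish must be completed before bend — holds.
finish has to be done by shift 3 — holds.
The shop runs at most 3 operations per shift — holds.
route must be no later than shift 2 — holds.
turn and route share a setup and run in the same shift — violated.
turn must be no later than shift 2 — violated.
anneal must fall between shift 4 and shift 6 — holds.
anneal can only start once bend is done — holds.
weld can only go in shift 4 to shift 6 — holds.

No — it violates: turn must be completed before press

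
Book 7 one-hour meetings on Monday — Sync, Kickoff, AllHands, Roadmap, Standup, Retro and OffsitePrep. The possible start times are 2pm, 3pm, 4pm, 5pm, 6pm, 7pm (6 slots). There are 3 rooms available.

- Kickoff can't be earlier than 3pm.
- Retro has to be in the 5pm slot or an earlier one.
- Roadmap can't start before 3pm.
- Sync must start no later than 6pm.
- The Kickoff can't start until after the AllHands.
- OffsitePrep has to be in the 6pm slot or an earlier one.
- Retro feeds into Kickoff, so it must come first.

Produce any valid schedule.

Roadmap=3pm; Kickoff=3pm; Sync=2pm; Standup=4pm; OffsitePrep=3pm; AllHands=2pm; Retro=2pm

Checking: Retro(2pm) before Kickoff(3pm); AllHands(2pm) before Kickoff(3pm); Roadmap=3pm in [3pm,7pm]; Retro=2pm in [2pm,5pm]; OffsitePrep=3pm in [2pm,6pm]; Kickoff=3pm in [3pm,7pm]; Sync=2pm in [2pm,6pm]; max 3 per slot (cap 3).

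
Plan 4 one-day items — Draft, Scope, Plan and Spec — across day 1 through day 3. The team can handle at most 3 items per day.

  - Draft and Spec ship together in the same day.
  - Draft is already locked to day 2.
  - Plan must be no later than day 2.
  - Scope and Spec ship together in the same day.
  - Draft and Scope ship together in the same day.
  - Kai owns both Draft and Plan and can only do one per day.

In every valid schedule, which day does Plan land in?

day 1

Plan's window is day 1–day 2.
Draft is fixed at day 2, and Plan can't share a day with Draft.
So Plan must be day 1.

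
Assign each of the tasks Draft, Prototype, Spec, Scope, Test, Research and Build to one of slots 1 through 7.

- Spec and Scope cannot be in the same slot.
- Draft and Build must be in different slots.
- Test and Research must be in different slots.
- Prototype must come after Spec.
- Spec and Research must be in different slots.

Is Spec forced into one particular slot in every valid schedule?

No

Spec can be 1 (e.g. Draft in 1, Test in 1, Spec in 1, Prototype in 2, Scope in 2, Build in 2, Research in 2) or 2 (e.g. Build -> 2, Prototype -> 3, Test -> 1, Research -> 3, Scope -> 1, Draft -> 1, Spec -> 2).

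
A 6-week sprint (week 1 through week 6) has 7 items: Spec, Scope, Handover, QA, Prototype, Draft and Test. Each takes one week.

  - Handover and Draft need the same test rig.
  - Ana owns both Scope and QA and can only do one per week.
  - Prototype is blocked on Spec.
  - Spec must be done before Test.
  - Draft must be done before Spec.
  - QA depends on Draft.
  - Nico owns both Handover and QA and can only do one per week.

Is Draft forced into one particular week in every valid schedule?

Draft can be week 1 (e.g. Handover -> week 3, Scope -> week 1, Spec -> week 2, Draft -> week 1, Test -> week 3, Prototype -> week 3, QA -> week 2) or week 2 (e.g. Scope in week 1; Spec in week 3; Handover in week 1; QA in week 3; Prototype in week 4; Draft in week 2; Test in week 4).

No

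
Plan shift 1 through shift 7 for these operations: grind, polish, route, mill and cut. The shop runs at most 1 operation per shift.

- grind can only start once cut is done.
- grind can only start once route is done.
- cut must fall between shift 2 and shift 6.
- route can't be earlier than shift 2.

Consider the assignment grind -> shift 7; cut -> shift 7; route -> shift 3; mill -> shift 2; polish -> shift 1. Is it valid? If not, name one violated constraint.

No. The shop runs at most 1 operation per shift is not satisfied.

cut must fall between shift 2 and shift 6 — violated.
route can't be earlier than shift 2 — holds.
The shop runs at most 1 operation per shift — violated.
grind can only start once route is done — holds.
grind can only start once cut is done — violated.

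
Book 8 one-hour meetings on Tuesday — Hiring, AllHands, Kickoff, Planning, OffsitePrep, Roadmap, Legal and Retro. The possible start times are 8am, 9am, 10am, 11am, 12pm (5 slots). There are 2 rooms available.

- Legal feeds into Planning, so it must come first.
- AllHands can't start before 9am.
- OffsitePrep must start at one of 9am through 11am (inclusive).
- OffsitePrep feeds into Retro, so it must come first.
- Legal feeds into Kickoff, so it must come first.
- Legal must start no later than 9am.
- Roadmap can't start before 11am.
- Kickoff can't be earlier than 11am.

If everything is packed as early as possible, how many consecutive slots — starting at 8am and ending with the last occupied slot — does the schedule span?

The precedence chain requires at least 2 distinct slots.
With at most 2 per slot and 8 meetings, at least 4 slots are needed.
Kickoff can't be placed before 11am — that is slot 4 counting from 8am — so the schedule must run through at least 4 slots.
4 works (last occupied slot: 11am): for example Roadmap=11am, Kickoff=11am, Planning=10am, AllHands=9am, Retro=10am, Legal=8am, OffsitePrep=9am, Hiring=8am.

4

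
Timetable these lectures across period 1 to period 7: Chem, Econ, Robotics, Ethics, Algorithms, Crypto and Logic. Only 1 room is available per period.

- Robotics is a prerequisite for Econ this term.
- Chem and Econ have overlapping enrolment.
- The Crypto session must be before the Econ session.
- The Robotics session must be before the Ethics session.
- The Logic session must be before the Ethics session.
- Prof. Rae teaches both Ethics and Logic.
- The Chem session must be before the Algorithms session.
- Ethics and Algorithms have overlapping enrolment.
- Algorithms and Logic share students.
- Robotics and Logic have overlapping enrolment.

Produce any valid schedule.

Algorithms -> period 7; Econ -> period 3; Chem -> period 6; Crypto -> period 2; Logic -> period 4; Ethics -> period 5; Robotics -> period 1

Checking: Robotics(period 1) before Ethics(period 5); Chem(period 6) before Algorithms(period 7); Robotics(period 1) before Econ(period 3); Crypto(period 2) before Econ(period 3); Logic(period 4) before Ethics(period 5); Chem(period 6) != Econ(period 3); Ethics(period 5) != Logic(period 4); Ethics(period 5) != Algorithms(period 7); Algorithms(period 7) != Logic(period 4); Robotics(period 1) != Logic(period 4); max 1 per period (cap 1).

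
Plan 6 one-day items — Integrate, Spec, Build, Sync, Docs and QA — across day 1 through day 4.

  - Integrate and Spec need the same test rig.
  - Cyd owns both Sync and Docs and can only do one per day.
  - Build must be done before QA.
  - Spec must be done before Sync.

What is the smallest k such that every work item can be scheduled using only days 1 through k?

2

The precedence chain requires at least 2 distinct days.
2 works (last occupied day: day 2): for example Spec in day 1; QA in day 2; Sync in day 2; Build in day 1; Docs in day 1; Integrate in day 2.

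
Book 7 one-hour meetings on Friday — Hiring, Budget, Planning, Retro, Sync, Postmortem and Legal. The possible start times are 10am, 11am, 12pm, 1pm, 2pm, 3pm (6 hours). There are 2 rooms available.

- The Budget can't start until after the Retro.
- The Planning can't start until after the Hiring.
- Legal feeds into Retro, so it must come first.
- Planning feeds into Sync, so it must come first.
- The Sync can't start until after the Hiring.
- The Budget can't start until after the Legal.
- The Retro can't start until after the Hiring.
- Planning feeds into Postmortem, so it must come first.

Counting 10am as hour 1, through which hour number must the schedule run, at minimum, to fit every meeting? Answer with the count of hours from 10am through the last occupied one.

The precedence chain requires at least 3 distinct hours.
With at most 2 per hour and 7 meetings, at least 4 hours are needed.
4 works (last occupied hour: 1pm): for example Sync in 12pm, Postmortem in 1pm, Planning in 11am, Retro in 11am, Legal in 10am, Budget in 12pm, Hiring in 10am.

4 hours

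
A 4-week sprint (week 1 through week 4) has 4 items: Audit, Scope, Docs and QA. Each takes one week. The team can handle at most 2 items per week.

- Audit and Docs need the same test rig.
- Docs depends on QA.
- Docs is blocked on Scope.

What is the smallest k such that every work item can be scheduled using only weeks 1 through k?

3

The precedence chain requires at least 2 distinct weeks.
With at most 2 per week and 4 work items, at least 2 weeks are needed.
Could 2 weeks be enough, i.e. nothing placed later than week 2? No: Docs must come after Scope (at week 1 or later) → {week 2}; Scope must come before Docs (at week 2 or earlier) → {week 1}; QA must come before Docs (at week 2 or earlier) → {week 1}; Audit can't share with Docs (week 2) → {week 1}; that puts Audit, Scope and QA all in week 1 — more than 2 per week.
So 2 weeks is not enough.
3 works (last occupied week: week 3): for example Scope=week 1, QA=week 1, Audit=week 3, Docs=week 2.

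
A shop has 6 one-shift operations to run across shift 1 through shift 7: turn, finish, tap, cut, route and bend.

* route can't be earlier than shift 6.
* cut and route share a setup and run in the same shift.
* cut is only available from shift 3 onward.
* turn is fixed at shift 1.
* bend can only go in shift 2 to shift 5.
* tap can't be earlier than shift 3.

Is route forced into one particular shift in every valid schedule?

route can be shift 6 (e.g. tap -> shift 3, finish -> shift 1, cut -> shift 6, bend -> shift 2, turn -> shift 1, route -> shift 6) or shift 7 (e.g. turn in shift 1; cut in shift 7; route in shift 7; tap in shift 3; finish in shift 1; bend in shift 2).

No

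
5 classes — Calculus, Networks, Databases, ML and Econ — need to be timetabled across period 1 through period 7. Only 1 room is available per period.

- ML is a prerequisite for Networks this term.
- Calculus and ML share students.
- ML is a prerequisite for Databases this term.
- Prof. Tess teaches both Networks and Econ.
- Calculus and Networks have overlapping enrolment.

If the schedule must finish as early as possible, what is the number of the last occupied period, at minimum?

The precedence chain requires at least 2 distinct periods.
With at most 1 per period and 5 classes, at least 5 periods are needed.
5 works (last occupied period: period 5): for example Econ in period 5, Calculus in period 4, Networks in period 2, ML in period 1, Databases in period 3.

period 5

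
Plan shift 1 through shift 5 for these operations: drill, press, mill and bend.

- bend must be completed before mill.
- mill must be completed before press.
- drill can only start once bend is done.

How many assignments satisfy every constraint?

Splitting on drill: it can be shift 2 (6), shift 3 (9), shift 4 (10), shift 5 (10). Listing each branch's schedules as (press, mill, bend) by shift number:
drill=shift 2: (3,2,1) (4,2,1) (4,3,1) (5,2,1) (5,3,1) (5,4,1) — 6.
drill=shift 3: (3,2,1) (4,2,1) (4,3,1) (4,3,2) (5,2,1) (5,3,1) (5,3,2) (5,4,1) (5,4,2) — 9.
drill=shift 4: (3,2,1) (4,2,1) (4,3,1) (4,3,2) (5,2,1) (5,3,1) (5,3,2) (5,4,1) (5,4,2) (5,4,3) — 10.
drill=shift 5: (3,2,1) (4,2,1) (4,3,1) (4,3,2) (5,2,1) (5,3,1) (5,3,2) (5,4,1) (5,4,2) (5,4,3) — 10.
Summing: 6 + 9 + 10 + 10 = 35.

35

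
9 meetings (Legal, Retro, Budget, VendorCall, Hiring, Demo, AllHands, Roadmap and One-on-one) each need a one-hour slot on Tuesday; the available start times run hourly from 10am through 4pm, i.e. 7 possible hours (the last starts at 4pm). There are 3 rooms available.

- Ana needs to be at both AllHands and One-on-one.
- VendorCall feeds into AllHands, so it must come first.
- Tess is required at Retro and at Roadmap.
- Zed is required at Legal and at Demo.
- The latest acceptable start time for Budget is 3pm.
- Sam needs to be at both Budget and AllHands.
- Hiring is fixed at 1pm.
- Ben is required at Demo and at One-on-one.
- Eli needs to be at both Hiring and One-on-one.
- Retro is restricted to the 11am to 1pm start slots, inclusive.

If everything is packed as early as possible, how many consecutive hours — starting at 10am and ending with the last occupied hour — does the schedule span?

4 hours

The precedence chain requires at least 2 distinct hours.
With at most 3 per hour and 9 meetings, at least 3 hours are needed.
Hiring can't be placed before 1pm — that is hour 4 counting from 10am — so the schedule must run through at least 4 hours.
4 works (last occupied hour: 1pm): for example One-on-one=12pm, Legal=10am, Retro=11am, Hiring=1pm, Roadmap=12pm, Budget=10am, Demo=11am, AllHands=11am, VendorCall=10am.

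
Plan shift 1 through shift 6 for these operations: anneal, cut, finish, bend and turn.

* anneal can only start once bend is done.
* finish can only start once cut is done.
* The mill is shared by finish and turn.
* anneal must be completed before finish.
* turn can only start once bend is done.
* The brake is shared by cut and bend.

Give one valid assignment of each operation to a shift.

finish -> shift 3; bend -> shift 1; turn -> shift 2; cut -> shift 2; anneal -> shift 2

Checking: cut(shift 2) before finish(shift 3); bend(shift 1) before anneal(shift 2); bend(shift 1) before turn(shift 2); anneal(shift 2) before finish(shift 3); finish(shift 3) != turn(shift 2); cut(shift 2) != bend(shift 1).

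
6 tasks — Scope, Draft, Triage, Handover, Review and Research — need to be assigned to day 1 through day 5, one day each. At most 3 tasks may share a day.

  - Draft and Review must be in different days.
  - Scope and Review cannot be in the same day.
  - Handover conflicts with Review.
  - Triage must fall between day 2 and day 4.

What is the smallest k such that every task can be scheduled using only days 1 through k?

With at most 3 per day and 6 tasks, at least 2 days are needed.
Triage can't be placed before day 2, so the schedule must run through at least day 2.
2 works (last occupied day: day 2): for example Triage in day 2, Handover in day 1, Review in day 2, Research in day 2, Draft in day 1, Scope in day 1.

2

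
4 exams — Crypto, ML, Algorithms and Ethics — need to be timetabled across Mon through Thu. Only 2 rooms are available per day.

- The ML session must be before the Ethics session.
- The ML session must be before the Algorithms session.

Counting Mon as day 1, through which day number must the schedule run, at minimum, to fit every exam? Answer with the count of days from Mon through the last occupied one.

2 days

The precedence chain requires at least 2 distinct days.
With at most 2 per day and 4 exams, at least 2 days are needed.
2 works (last occupied day: Tue): for example Crypto=Mon; ML=Mon; Algorithms=Tue; Ethics=Tue.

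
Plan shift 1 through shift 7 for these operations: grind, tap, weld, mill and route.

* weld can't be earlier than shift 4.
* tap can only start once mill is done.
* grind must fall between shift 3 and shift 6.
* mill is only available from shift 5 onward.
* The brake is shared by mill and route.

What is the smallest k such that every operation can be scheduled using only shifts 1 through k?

6 shifts

The precedence chain requires at least 2 distinct shifts.
Propagating the time windows through the other constraints, tap can't land before shift 6, so the schedule must run through at least shift 6.
6 works (last occupied shift: shift 6): for example tap=shift 6, weld=shift 4, mill=shift 5, route=shift 1, grind=shift 3.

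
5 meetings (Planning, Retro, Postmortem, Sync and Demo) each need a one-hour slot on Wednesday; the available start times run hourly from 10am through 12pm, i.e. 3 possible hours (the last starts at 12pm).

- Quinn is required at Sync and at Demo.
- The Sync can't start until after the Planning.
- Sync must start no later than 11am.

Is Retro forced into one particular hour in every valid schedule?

No

Retro can be 10am (e.g. Postmortem=10am; Demo=10am; Sync=11am; Planning=10am; Retro=10am) or 11am (e.g. Postmortem in 10am; Demo in 10am; Retro in 11am; Sync in 11am; Planning in 10am).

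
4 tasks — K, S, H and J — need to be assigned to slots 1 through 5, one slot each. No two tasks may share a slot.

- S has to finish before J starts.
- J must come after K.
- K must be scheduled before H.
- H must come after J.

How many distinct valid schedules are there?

10

Splitting on K: it can be 1 (4), 2 (4), 3 (2). Listing each branch's schedules as (S, H, J):
K=1: (2,4,3) (2,5,3) (2,5,4) (3,5,4) — 4.
K=2: (1,4,3) (1,5,3) (1,5,4) (3,5,4) — 4.
K=3: (1,5,4) (2,5,4) — 2.
Summing: 4 + 4 + 2 = 10.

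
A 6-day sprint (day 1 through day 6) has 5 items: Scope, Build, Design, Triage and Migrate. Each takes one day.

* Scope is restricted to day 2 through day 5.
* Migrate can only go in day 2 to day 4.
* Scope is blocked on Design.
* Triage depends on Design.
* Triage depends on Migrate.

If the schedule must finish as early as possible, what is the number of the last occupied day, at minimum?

The precedence chain requires at least 2 distinct days.
Propagating the time windows through the other constraints, Triage can't land before day 3, so the schedule must run through at least day 3.
3 works (last occupied day: day 3): for example Triage in day 3; Migrate in day 2; Design in day 1; Scope in day 2; Build in day 1.

3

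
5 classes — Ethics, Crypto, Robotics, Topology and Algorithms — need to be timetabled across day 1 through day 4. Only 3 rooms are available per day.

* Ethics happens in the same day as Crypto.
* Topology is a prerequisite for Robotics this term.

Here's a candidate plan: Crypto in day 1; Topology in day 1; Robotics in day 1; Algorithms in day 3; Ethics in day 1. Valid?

Ethics happens in the same day as Crypto — holds.
Topology is a prerequisite for Robotics this term — violated.
Only 3 rooms are available per day — violated.

No — it violates: Only 3 rooms are available per day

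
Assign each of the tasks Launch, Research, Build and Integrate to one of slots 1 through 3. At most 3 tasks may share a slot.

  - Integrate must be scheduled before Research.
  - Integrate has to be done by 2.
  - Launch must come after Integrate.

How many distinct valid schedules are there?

Splitting on Launch: it can be 2 (6), 3 (9). Listing each branch's schedules as (Research, Build, Integrate):
Launch=2: (2,1,1) (2,2,1) (2,3,1) (3,1,1) (3,2,1) (3,3,1) — 6.
Launch=3: (2,1,1) (2,2,1) (2,3,1) (3,1,1) (3,1,2) (3,2,1) (3,2,2) (3,3,1) (3,3,2) — 9.
Summing: 6 + 9 = 15.

15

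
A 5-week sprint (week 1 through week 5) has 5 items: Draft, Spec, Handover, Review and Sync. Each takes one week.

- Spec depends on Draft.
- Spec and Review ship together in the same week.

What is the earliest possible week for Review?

Review must be in the same week as Spec, which can't be before week 2, so Review is at least week 2.
Review at week 2 is achievable: Draft in week 1; Review in week 2; Spec in week 2; Sync in week 1; Handover in week 1.

week 2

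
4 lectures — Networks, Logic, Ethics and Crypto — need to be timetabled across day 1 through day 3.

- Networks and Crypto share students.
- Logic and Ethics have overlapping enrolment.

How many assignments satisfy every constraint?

36

Splitting on Networks: it can be day 1 (12), day 2 (12), day 3 (12). Listing each branch's schedules as (Logic, Ethics, Crypto) by day number:
Networks=day 1: (1,2,2) (1,2,3) (1,3,2) (1,3,3) (2,1,2) (2,1,3) (2,3,2) (2,3,3) (3,1,2) (3,1,3) (3,2,2) (3,2,3) — 12.
Networks=day 2: (1,2,1) (1,2,3) (1,3,1) (1,3,3) (2,1,1) (2,1,3) (2,3,1) (2,3,3) (3,1,1) (3,1,3) (3,2,1) (3,2,3) — 12.
Networks=day 3: (1,2,1) (1,2,2) (1,3,1) (1,3,2) (2,1,1) (2,1,2) (2,3,1) (2,3,2) (3,1,1) (3,1,2) (3,2,1) (3,2,2) — 12.
Summing: 12 + 12 + 12 = 36.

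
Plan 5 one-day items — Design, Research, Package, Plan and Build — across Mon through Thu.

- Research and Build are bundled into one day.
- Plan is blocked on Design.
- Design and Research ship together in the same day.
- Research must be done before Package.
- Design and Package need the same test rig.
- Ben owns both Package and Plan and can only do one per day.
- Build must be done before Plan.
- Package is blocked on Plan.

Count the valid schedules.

Enumerating: Design -> Mon, Research -> Mon, Build -> Mon, Plan -> Tue, Package -> Wed | Design -> Mon, Plan -> Tue, Package -> Thu, Build -> Mon, Research -> Mon | Build -> Mon, Research -> Mon, Package -> Thu, Design -> Mon, Plan -> Wed | Build in Tue, Package in Thu, Design in Tue, Plan in Wed, Research in Tue.

4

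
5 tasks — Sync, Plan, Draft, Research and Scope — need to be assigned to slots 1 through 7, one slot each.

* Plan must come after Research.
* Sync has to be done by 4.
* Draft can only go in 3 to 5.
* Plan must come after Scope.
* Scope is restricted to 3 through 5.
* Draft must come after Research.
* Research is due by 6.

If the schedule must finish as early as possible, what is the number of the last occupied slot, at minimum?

The precedence chain requires at least 2 distinct slots.
Propagating the time windows through the other constraints, Plan can't land before 4, so the schedule must run through at least slot 4.
4 works (last occupied slot: 4): for example Scope=3; Plan=4; Draft=3; Sync=1; Research=1.

slot 4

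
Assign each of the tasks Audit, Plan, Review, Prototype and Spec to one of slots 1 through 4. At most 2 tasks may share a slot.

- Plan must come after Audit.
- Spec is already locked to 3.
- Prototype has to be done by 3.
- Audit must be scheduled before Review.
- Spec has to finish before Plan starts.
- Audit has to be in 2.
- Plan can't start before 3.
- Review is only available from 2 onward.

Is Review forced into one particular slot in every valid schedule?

No

Review can be 3 (e.g. Audit in 2; Plan in 4; Review in 3; Spec in 3; Prototype in 1) or 4 (e.g. Review -> 4; Spec -> 3; Prototype -> 1; Audit -> 2; Plan -> 4).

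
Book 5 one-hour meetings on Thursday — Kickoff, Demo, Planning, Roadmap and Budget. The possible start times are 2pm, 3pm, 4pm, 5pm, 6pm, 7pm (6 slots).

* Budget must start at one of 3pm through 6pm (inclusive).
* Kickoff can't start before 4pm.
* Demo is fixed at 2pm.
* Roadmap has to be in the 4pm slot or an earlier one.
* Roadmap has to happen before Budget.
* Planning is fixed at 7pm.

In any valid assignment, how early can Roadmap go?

Roadmap's own window allows nothing later than 4pm.
Roadmap at 2pm is achievable: Roadmap -> 2pm, Demo -> 2pm, Budget -> 3pm, Kickoff -> 4pm, Planning -> 7pm.

2pm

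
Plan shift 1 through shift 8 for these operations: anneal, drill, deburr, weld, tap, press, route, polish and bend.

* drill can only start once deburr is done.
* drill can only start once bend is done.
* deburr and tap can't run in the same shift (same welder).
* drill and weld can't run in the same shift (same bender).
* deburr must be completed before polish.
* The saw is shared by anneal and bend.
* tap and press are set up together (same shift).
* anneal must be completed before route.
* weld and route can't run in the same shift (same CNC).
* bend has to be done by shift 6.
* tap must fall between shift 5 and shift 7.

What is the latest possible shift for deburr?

Downstream work caps deburr at shift 7.
deburr at shift 7 is achievable: deburr -> shift 7; weld -> shift 1; drill -> shift 8; bend -> shift 1; anneal -> shift 2; tap -> shift 5; route -> shift 3; polish -> shift 8; press -> shift 5.

shift 7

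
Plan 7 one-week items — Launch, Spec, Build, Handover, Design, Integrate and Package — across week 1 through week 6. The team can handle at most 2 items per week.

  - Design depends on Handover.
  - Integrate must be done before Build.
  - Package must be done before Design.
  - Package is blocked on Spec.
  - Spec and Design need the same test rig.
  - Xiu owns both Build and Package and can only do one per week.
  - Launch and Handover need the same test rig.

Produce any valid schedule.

Package=week 2; Spec=week 1; Build=week 3; Design=week 3; Handover=week 1; Integrate=week 2; Launch=week 4

Checking: Handover(week 1) before Design(week 3); Package(week 2) before Design(week 3); Integrate(week 2) before Build(week 3); Spec(week 1) before Package(week 2); Build(week 3) != Package(week 2); Launch(week 4) != Handover(week 1); Spec(week 1) != Design(week 3); max 2 per week (cap 2).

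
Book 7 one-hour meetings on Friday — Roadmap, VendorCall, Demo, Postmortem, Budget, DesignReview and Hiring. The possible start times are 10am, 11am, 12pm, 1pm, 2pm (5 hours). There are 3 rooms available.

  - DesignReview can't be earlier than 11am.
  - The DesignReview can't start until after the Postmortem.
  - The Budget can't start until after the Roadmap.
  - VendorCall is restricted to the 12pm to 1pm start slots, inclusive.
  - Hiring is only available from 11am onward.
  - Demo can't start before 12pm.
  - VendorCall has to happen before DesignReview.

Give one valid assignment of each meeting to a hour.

Roadmap -> 10am; Postmortem -> 10am; Demo -> 12pm; DesignReview -> 1pm; Budget -> 11am; VendorCall -> 12pm; Hiring -> 11am

Checking: VendorCall(12pm) before DesignReview(1pm); Postmortem(10am) before DesignReview(1pm); Roadmap(10am) before Budget(11am); VendorCall=12pm in [12pm,1pm]; DesignReview=1pm in [11am,2pm]; Demo=12pm in [12pm,2pm]; Hiring=11am in [11am,2pm]; max 2 per hour (cap 3).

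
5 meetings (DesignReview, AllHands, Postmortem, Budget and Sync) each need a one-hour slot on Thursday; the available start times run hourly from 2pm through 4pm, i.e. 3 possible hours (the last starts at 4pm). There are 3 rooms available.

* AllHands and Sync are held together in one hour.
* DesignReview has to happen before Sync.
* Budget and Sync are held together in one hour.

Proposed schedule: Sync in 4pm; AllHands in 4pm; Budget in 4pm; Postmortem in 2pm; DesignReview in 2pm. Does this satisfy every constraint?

Valid

DesignReview has to happen before Sync — holds.
AllHands and Sync are held together in one hour — holds.
Budget and Sync are held together in one hour — holds.
There are 3 rooms available — holds.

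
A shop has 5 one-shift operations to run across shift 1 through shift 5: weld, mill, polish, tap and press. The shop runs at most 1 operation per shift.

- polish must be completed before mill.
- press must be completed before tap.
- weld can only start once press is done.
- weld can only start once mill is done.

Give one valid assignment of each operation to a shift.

polish=shift 1; tap=shift 5; mill=shift 2; weld=shift 4; press=shift 3

Checking: mill(shift 2) before weld(shift 4); press(shift 3) before weld(shift 4); press(shift 3) before tap(shift 5); polish(shift 1) before mill(shift 2); max 1 per shift (cap 1).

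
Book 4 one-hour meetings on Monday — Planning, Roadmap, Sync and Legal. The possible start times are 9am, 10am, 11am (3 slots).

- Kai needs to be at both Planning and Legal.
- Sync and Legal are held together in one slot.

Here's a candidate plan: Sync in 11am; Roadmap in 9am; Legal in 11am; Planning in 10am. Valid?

Sync and Legal are held together in one slot — holds.
Kai needs to be at both Planning and Legal — holds.

Yes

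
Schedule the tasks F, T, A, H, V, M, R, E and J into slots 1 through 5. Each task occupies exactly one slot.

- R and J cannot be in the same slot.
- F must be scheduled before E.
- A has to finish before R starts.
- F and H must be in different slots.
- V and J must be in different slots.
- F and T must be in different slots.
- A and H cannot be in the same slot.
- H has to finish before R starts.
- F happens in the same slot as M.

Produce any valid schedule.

J in 2, F in 1, V in 1, M in 1, E in 2, T in 2, R in 3, H in 2, A in 1

Checking: H(2) before R(3); A(1) before R(3); F(1) before E(2); F(1) != T(2); V(1) != J(2); A(1) != H(2); R(3) != J(2); F(1) != H(2); F = M = 1.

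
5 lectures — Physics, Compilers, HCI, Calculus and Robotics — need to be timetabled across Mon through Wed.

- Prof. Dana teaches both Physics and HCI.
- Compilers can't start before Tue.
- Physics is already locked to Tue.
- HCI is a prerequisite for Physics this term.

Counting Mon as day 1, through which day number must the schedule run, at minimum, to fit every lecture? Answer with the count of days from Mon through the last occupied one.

The precedence chain requires at least 2 distinct days.
2 works (last occupied day: Tue): for example Physics -> Tue; Calculus -> Mon; Compilers -> Tue; HCI -> Mon; Robotics -> Mon.

2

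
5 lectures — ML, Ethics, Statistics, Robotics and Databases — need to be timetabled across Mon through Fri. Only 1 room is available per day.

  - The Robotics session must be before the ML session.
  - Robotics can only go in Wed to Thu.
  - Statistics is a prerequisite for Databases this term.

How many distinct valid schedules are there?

Splitting on ML: it can be Thu (3), Fri (6). Listing each branch's schedules as (Ethics, Statistics, Robotics, Databases):
ML=Thu: (Mon,Tue,Wed,Fri) (Tue,Mon,Wed,Fri) (Fri,Mon,Wed,Tue) — 3.
ML=Fri: (Mon,Tue,Wed,Thu) (Mon,Tue,Thu,Wed) (Tue,Mon,Wed,Thu) (Tue,Mon,Thu,Wed) (Wed,Mon,Thu,Tue) (Thu,Mon,Wed,Tue) — 6.
Summing: 3 + 6 = 9.

9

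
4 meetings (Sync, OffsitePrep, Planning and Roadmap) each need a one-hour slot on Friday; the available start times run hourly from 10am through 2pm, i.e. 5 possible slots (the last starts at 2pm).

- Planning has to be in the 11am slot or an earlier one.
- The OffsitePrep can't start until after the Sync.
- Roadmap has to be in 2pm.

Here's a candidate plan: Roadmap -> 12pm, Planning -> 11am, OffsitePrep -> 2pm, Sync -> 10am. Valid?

Roadmap has to be in 2pm — violated.
Planning has to be in the 11am slot or an earlier one — holds.
The OffsitePrep can't start until after the Sync — holds.

No — it violates: Roadmap has to be in 2pm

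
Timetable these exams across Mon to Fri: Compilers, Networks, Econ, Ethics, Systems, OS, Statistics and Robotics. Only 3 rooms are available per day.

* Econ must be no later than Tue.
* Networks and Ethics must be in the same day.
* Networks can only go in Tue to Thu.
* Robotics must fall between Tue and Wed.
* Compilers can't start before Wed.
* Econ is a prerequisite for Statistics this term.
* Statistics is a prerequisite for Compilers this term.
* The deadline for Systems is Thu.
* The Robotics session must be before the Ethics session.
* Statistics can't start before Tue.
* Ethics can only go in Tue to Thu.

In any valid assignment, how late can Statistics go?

Thu

Statistics is available from Tue; downstream work caps Statistics at Thu.
Statistics at Thu is achievable: Robotics -> Tue; OS -> Mon; Systems -> Mon; Econ -> Mon; Ethics -> Wed; Compilers -> Fri; Statistics -> Thu; Networks -> Wed.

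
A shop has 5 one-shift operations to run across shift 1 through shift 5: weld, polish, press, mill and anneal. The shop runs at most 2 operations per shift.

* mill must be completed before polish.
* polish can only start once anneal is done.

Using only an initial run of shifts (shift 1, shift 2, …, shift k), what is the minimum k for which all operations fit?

The precedence chain requires at least 2 distinct shifts.
With at most 2 per shift and 5 operations, at least 3 shifts are needed.
3 works (last occupied shift: shift 3): for example anneal in shift 1, weld in shift 2, polish in shift 2, press in shift 3, mill in shift 1.

3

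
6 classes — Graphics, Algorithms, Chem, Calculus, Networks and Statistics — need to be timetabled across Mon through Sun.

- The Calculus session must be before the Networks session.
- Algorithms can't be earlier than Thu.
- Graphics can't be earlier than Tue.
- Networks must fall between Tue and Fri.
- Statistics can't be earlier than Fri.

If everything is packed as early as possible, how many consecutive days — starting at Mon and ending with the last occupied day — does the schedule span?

The precedence chain requires at least 2 distinct days.
Statistics can't be placed before Fri — that is day 5 counting from Mon — so the schedule must run through at least 5 days.
5 works (last occupied day: Fri): for example Networks=Tue, Calculus=Mon, Algorithms=Thu, Graphics=Tue, Statistics=Fri, Chem=Mon.

5 days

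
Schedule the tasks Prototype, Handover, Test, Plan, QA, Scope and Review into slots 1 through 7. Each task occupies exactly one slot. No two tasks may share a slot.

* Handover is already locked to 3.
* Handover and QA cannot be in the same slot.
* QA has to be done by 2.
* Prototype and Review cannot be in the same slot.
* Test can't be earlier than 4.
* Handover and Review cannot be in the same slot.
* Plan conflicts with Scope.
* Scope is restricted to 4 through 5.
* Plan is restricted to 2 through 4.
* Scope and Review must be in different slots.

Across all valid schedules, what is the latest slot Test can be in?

Test is available from 4.
Test at 7 is achievable: Prototype=5; Handover=3; Scope=4; QA=1; Review=6; Test=7; Plan=2.

7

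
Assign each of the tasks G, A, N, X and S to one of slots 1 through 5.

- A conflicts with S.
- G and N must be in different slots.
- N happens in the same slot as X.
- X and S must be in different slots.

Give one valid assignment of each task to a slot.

S in 3, A in 1, N in 2, X in 2, G in 1

Checking: A(1) != S(3); X(2) != S(3); G(1) != N(2); N = X = 2.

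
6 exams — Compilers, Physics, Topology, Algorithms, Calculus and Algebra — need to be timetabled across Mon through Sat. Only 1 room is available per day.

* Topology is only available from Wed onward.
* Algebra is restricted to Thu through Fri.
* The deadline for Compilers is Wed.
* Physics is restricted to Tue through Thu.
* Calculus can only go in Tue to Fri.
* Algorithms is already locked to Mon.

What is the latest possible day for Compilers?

Compilers's own window allows nothing later than Wed.
Compilers at Wed is achievable: Calculus=Fri, Algorithms=Mon, Compilers=Wed, Physics=Tue, Topology=Sat, Algebra=Thu.

Wed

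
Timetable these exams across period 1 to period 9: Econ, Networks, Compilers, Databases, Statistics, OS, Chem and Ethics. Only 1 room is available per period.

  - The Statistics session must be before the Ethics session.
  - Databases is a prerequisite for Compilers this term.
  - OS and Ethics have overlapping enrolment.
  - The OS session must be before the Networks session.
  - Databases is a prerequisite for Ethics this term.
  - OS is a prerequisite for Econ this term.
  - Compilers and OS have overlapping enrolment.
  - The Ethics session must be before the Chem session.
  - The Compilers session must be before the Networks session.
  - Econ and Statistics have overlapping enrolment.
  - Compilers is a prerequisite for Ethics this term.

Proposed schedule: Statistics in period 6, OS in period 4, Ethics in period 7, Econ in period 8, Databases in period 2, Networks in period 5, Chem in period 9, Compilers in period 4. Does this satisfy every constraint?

OS and Ethics have overlapping enrolment — holds.
Databases is a prerequisite for Ethics this term — holds.
OS is a prerequisite for Econ this term — holds.
Only 1 room is available per period — violated.
Databases is a prerequisite for Compilers this term — holds.
The Compilers session must be before the Networks session — holds.
Econ and Statistics have overlapping enrolment — holds.
The Statistics session must be before the Ethics session — holds.
Compilers and OS have overlapping enrolment — violated.
The Ethics session must be before the Chem session — holds.
Compilers is a prerequisite for Ethics this term — holds.
The OS session must be before the Networks session — holds.

Invalid. Compilers and OS have overlapping enrolment.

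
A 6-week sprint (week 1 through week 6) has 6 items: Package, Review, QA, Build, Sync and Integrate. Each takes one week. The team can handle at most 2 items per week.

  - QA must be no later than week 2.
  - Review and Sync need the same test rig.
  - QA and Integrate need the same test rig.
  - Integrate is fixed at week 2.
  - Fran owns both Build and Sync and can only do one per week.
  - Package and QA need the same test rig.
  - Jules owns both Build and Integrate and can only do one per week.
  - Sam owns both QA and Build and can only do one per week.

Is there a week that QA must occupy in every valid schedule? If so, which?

week 1

QA's window is week 1–week 2.
Integrate is fixed at week 2, and QA can't share a week with Integrate.
So QA must be week 1.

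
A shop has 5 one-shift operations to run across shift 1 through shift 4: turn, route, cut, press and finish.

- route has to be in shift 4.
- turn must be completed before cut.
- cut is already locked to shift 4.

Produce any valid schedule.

cut in shift 4, turn in shift 1, press in shift 1, route in shift 4, finish in shift 1

Checking: turn(shift 1) before cut(shift 4); route=shift 4 in [shift 4,shift 4]; cut=shift 4 in [shift 4,shift 4].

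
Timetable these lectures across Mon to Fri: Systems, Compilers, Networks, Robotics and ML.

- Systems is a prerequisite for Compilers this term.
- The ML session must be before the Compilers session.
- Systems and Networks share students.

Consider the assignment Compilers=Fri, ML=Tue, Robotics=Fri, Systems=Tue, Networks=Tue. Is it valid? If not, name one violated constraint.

Systems is a prerequisite for Compilers this term — holds.
The ML session must be before the Compilers session — holds.
Systems and Networks share students — violated.

No — it violates: Systems and Networks share students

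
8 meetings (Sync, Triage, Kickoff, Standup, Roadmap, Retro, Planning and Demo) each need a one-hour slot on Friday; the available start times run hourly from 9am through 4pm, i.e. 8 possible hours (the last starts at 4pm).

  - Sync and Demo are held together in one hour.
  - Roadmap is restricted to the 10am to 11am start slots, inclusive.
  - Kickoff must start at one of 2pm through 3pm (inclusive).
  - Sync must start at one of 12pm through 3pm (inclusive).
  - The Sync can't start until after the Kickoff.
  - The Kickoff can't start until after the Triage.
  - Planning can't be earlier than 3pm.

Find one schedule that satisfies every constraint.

Standup=9am, Roadmap=10am, Kickoff=2pm, Sync=3pm, Triage=9am, Planning=3pm, Demo=3pm, Retro=9am

Checking: Triage(9am) before Kickoff(2pm); Kickoff(2pm) before Sync(3pm); Sync = Demo = 3pm; Planning=3pm in [3pm,4pm]; Roadmap=10am in [10am,11am]; Sync=3pm in [12pm,3pm]; Kickoff=2pm in [2pm,3pm].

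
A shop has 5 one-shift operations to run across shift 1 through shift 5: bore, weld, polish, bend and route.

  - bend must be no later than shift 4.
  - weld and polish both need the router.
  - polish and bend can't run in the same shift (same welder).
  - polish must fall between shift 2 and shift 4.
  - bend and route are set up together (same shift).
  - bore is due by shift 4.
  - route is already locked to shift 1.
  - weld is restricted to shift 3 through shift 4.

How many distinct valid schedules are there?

Splitting on bore: it can be shift 1 (4), shift 2 (4), shift 3 (4), shift 4 (4). Listing each branch's schedules as (weld, polish, bend, route) by shift number:
bore=shift 1: (3,2,1,1) (3,4,1,1) (4,2,1,1) (4,3,1,1) — 4.
bore=shift 2: (3,2,1,1) (3,4,1,1) (4,2,1,1) (4,3,1,1) — 4.
bore=shift 3: (3,2,1,1) (3,4,1,1) (4,2,1,1) (4,3,1,1) — 4.
bore=shift 4: (3,2,1,1) (3,4,1,1) (4,2,1,1) (4,3,1,1) — 4.
Summing: 4 + 4 + 4 + 4 = 16.

16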